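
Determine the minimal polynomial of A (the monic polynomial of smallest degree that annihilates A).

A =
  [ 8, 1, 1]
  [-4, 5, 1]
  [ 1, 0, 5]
x^3 - 18*x^2 + 108*x - 216

The characteristic polynomial is χ_A(x) = (x - 6)^3, so the eigenvalues are known. The minimal polynomial is
  m_A(x) = Π_λ (x − λ)^{k_λ}
where k_λ is the size of the *largest* Jordan block for λ (equivalently, the smallest k with (A − λI)^k v = 0 for every generalised eigenvector v of λ).

  λ = 6: largest Jordan block has size 3, contributing (x − 6)^3

So m_A(x) = (x - 6)^3 = x^3 - 18*x^2 + 108*x - 216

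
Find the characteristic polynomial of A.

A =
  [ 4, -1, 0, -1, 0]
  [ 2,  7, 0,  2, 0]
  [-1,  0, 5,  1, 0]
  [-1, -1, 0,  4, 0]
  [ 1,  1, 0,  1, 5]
x^5 - 25*x^4 + 250*x^3 - 1250*x^2 + 3125*x - 3125

Expanding det(x·I − A) (e.g. by cofactor expansion or by noting that A is similar to its Jordan form J, which has the same characteristic polynomial as A) gives
  χ_A(x) = x^5 - 25*x^4 + 250*x^3 - 1250*x^2 + 3125*x - 3125
which factors as (x - 5)^5. The eigenvalues (with algebraic multiplicities) are λ = 5 with multiplicity 5.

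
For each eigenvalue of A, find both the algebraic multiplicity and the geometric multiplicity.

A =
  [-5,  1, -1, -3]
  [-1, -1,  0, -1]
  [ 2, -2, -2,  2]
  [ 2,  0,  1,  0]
λ = -2: alg = 4, geom = 2

Step 1 — factor the characteristic polynomial to read off the algebraic multiplicities:
  χ_A(x) = (x + 2)^4

Step 2 — compute geometric multiplicities via the rank-nullity identity g(λ) = n − rank(A − λI):
  rank(A − (-2)·I) = 2, so dim ker(A − (-2)·I) = n − 2 = 2

Summary:
  λ = -2: algebraic multiplicity = 4, geometric multiplicity = 2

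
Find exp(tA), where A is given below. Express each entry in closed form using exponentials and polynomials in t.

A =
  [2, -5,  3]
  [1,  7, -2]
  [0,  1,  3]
e^{tA} =
  [-t^2*exp(4*t)/2 - 2*t*exp(4*t) + exp(4*t), -t^2*exp(4*t) - 5*t*exp(4*t), t^2*exp(4*t)/2 + 3*t*exp(4*t)]
  [t^2*exp(4*t)/2 + t*exp(4*t), t^2*exp(4*t) + 3*t*exp(4*t) + exp(4*t), -t^2*exp(4*t)/2 - 2*t*exp(4*t)]
  [t^2*exp(4*t)/2, t^2*exp(4*t) + t*exp(4*t), -t^2*exp(4*t)/2 - t*exp(4*t) + exp(4*t)]

Strategy: write A = P · J · P⁻¹ where J is a Jordan canonical form, so e^{tA} = P · e^{tJ} · P⁻¹, and e^{tJ} can be computed block-by-block.

A has Jordan form
J =
  [4, 1, 0]
  [0, 4, 1]
  [0, 0, 4]
(up to reordering of blocks).

Per-block formulas:
  For a 3×3 Jordan block J_3(4): exp(t · J_3(4)) = e^(4t)·(I + t·N + (t^2/2)·N^2), where N is the 3×3 nilpotent shift.

After assembling e^{tJ} and conjugating by P, we get:

e^{tA} =
  [-t^2*exp(4*t)/2 - 2*t*exp(4*t) + exp(4*t), -t^2*exp(4*t) - 5*t*exp(4*t), t^2*exp(4*t)/2 + 3*t*exp(4*t)]
  [t^2*exp(4*t)/2 + t*exp(4*t), t^2*exp(4*t) + 3*t*exp(4*t) + exp(4*t), -t^2*exp(4*t)/2 - 2*t*exp(4*t)]
  [t^2*exp(4*t)/2, t^2*exp(4*t) + t*exp(4*t), -t^2*exp(4*t)/2 - t*exp(4*t) + exp(4*t)]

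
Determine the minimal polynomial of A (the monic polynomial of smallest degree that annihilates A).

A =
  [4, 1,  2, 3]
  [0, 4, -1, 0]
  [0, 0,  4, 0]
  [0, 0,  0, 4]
x^3 - 12*x^2 + 48*x - 64

The characteristic polynomial is χ_A(x) = (x - 4)^4, so the eigenvalues are known. The minimal polynomial is
  m_A(x) = Π_λ (x − λ)^{k_λ}
where k_λ is the size of the *largest* Jordan block for λ (equivalently, the smallest k with (A − λI)^k v = 0 for every generalised eigenvector v of λ).

  λ = 4: largest Jordan block has size 3, contributing (x − 4)^3

So m_A(x) = (x - 4)^3 = x^3 - 12*x^2 + 48*x - 64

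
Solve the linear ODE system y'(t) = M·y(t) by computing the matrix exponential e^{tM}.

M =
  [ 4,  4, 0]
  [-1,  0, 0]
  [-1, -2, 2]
e^{tM} =
  [2*t*exp(2*t) + exp(2*t), 4*t*exp(2*t), 0]
  [-t*exp(2*t), -2*t*exp(2*t) + exp(2*t), 0]
  [-t*exp(2*t), -2*t*exp(2*t), exp(2*t)]

Strategy: write M = P · J · P⁻¹ where J is a Jordan canonical form, so e^{tM} = P · e^{tJ} · P⁻¹, and e^{tJ} can be computed block-by-block.

M has Jordan form
J =
  [2, 1, 0]
  [0, 2, 0]
  [0, 0, 2]
(up to reordering of blocks).

Per-block formulas:
  For a 1×1 block at λ = 2: exp(t · [2]) = [e^(2t)].
  For a 2×2 Jordan block J_2(2): exp(t · J_2(2)) = e^(2t)·(I + t·N), where N is the 2×2 nilpotent shift.

After assembling e^{tJ} and conjugating by P, we get:

e^{tM} =
  [2*t*exp(2*t) + exp(2*t), 4*t*exp(2*t), 0]
  [-t*exp(2*t), -2*t*exp(2*t) + exp(2*t), 0]
  [-t*exp(2*t), -2*t*exp(2*t), exp(2*t)]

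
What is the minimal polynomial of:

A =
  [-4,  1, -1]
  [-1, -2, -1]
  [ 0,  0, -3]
x^2 + 6*x + 9

The characteristic polynomial is χ_A(x) = (x + 3)^3, so the eigenvalues are known. The minimal polynomial is
  m_A(x) = Π_λ (x − λ)^{k_λ}
where k_λ is the size of the *largest* Jordan block for λ (equivalently, the smallest k with (A − λI)^k v = 0 for every generalised eigenvector v of λ).

  λ = -3: largest Jordan block has size 2, contributing (x + 3)^2

So m_A(x) = (x + 3)^2 = x^2 + 6*x + 9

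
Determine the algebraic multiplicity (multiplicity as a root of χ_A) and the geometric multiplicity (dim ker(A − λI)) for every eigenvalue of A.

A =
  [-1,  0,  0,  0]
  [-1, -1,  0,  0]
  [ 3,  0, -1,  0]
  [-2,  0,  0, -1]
λ = -1: alg = 4, geom = 3

Step 1 — factor the characteristic polynomial to read off the algebraic multiplicities:
  χ_A(x) = (x + 1)^4

Step 2 — compute geometric multiplicities via the rank-nullity identity g(λ) = n − rank(A − λI):
  rank(A − (-1)·I) = 1, so dim ker(A − (-1)·I) = n − 1 = 3

Summary:
  λ = -1: algebraic multiplicity = 4, geometric multiplicity = 3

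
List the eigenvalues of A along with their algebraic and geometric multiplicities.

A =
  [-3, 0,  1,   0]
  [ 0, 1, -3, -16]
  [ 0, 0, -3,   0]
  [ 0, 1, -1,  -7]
λ = -3: alg = 4, geom = 2

Step 1 — factor the characteristic polynomial to read off the algebraic multiplicities:
  χ_A(x) = (x + 3)^4

Step 2 — compute geometric multiplicities via the rank-nullity identity g(λ) = n − rank(A − λI):
  rank(A − (-3)·I) = 2, so dim ker(A − (-3)·I) = n − 2 = 2

Summary:
  λ = -3: algebraic multiplicity = 4, geometric multiplicity = 2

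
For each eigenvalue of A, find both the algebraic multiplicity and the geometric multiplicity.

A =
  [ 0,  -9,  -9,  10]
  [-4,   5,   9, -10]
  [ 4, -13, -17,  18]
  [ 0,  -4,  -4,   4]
λ = -4: alg = 2, geom = 2; λ = 0: alg = 2, geom = 1

Step 1 — factor the characteristic polynomial to read off the algebraic multiplicities:
  χ_A(x) = x^2*(x + 4)^2

Step 2 — compute geometric multiplicities via the rank-nullity identity g(λ) = n − rank(A − λI):
  rank(A − (-4)·I) = 2, so dim ker(A − (-4)·I) = n − 2 = 2
  rank(A − (0)·I) = 3, so dim ker(A − (0)·I) = n − 3 = 1

Summary:
  λ = -4: algebraic multiplicity = 2, geometric multiplicity = 2
  λ = 0: algebraic multiplicity = 2, geometric multiplicity = 1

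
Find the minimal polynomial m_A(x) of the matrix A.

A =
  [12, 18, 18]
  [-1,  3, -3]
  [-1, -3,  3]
x^2 - 12*x + 36

The characteristic polynomial is χ_A(x) = (x - 6)^3, so the eigenvalues are known. The minimal polynomial is
  m_A(x) = Π_λ (x − λ)^{k_λ}
where k_λ is the size of the *largest* Jordan block for λ (equivalently, the smallest k with (A − λI)^k v = 0 for every generalised eigenvector v of λ).

  λ = 6: largest Jordan block has size 2, contributing (x − 6)^2

So m_A(x) = (x - 6)^2 = x^2 - 12*x + 36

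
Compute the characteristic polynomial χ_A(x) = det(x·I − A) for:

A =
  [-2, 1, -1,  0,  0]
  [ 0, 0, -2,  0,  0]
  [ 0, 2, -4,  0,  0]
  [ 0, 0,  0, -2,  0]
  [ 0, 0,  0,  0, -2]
x^5 + 10*x^4 + 40*x^3 + 80*x^2 + 80*x + 32

Expanding det(x·I − A) (e.g. by cofactor expansion or by noting that A is similar to its Jordan form J, which has the same characteristic polynomial as A) gives
  χ_A(x) = x^5 + 10*x^4 + 40*x^3 + 80*x^2 + 80*x + 32
which factors as (x + 2)^5. The eigenvalues (with algebraic multiplicities) are λ = -2 with multiplicity 5.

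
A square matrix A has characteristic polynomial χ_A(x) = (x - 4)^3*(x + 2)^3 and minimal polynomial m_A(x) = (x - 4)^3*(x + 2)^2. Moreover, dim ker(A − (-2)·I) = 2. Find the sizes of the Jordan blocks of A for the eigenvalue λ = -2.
Block sizes for λ = -2: [2, 1]

Step 1 — from the characteristic polynomial, algebraic multiplicity of λ = -2 is 3. From dim ker(A − (-2)·I) = 2, there are exactly 2 Jordan blocks for λ = -2.
Step 2 — from the minimal polynomial, the factor (x + 2)^2 tells us the largest block for λ = -2 has size 2.
Step 3 — with total size 3, 2 blocks, and largest block 2, the block sizes (in nonincreasing order) are [2, 1].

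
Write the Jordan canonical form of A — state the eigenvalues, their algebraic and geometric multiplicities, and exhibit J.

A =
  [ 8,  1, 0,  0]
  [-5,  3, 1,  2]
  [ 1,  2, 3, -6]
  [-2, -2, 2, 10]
J_3(6) ⊕ J_1(6)

The characteristic polynomial is
  det(x·I − A) = x^4 - 24*x^3 + 216*x^2 - 864*x + 1296 = (x - 6)^4

Eigenvalues and multiplicities (the geometric multiplicity of λ is n − rank(A − λI), which equals the number of Jordan blocks for λ):
  λ = 6: algebraic multiplicity = 4, geometric multiplicity = 2

Determining the block sizes for each eigenvalue:
  λ = 6: with am = 4 and gm = 2, the partition is not yet determined (e.g. several partitions of 4 into 2 parts exist). Let N = A − (6)·I. Computing rank(N^1) = 2, rank(N^2) = 1, rank(N^3) = 0; the number of blocks of size ≥ j is rank(N^{j−1}) − rank(N^j), giving [2, 1, 1]. So we have 1 block(s) of size 3, 1 block(s) of size 1 → block sizes [3, 1]

Assembling the blocks gives a Jordan form
J =
  [6, 1, 0, 0]
  [0, 6, 1, 0]
  [0, 0, 6, 0]
  [0, 0, 0, 6]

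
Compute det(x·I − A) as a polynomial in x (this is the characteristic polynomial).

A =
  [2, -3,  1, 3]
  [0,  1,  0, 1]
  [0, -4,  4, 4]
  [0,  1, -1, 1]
x^4 - 8*x^3 + 24*x^2 - 32*x + 16

Expanding det(x·I − A) (e.g. by cofactor expansion or by noting that A is similar to its Jordan form J, which has the same characteristic polynomial as A) gives
  χ_A(x) = x^4 - 8*x^3 + 24*x^2 - 32*x + 16
which factors as (x - 2)^4. The eigenvalues (with algebraic multiplicities) are λ = 2 with multiplicity 4.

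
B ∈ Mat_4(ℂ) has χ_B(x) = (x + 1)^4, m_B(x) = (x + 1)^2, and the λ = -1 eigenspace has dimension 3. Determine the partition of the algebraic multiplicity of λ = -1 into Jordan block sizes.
Block sizes for λ = -1: [2, 1, 1]

Step 1 — from the characteristic polynomial, algebraic multiplicity of λ = -1 is 4. From dim ker(B − (-1)·I) = 3, there are exactly 3 Jordan blocks for λ = -1.
Step 2 — from the minimal polynomial, the factor (x + 1)^2 tells us the largest block for λ = -1 has size 2.
Step 3 — with total size 4, 3 blocks, and largest block 2, the block sizes (in nonincreasing order) are [2, 1, 1].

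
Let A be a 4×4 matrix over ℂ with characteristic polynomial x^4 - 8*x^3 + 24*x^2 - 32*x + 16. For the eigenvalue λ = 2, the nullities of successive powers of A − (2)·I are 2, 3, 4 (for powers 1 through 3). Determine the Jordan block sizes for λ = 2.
Block sizes for λ = 2: [3, 1]

From the dimensions of kernels of powers, the number of Jordan blocks of size at least j is d_j − d_{j−1} where d_j = dim ker(N^j) (with d_0 = 0). Computing the differences gives [2, 1, 1].
The number of blocks of size exactly k is (#blocks of size ≥ k) − (#blocks of size ≥ k + 1), so the partition is: 1 block(s) of size 1, 1 block(s) of size 3.
In nonincreasing order the block sizes are [3, 1].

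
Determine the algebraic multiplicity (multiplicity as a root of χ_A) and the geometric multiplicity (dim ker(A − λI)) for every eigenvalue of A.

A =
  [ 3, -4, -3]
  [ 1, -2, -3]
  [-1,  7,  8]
λ = 2: alg = 2, geom = 1; λ = 5: alg = 1, geom = 1

Step 1 — factor the characteristic polynomial to read off the algebraic multiplicities:
  χ_A(x) = (x - 5)*(x - 2)^2

Step 2 — compute geometric multiplicities via the rank-nullity identity g(λ) = n − rank(A − λI):
  rank(A − (2)·I) = 2, so dim ker(A − (2)·I) = n − 2 = 1
  rank(A − (5)·I) = 2, so dim ker(A − (5)·I) = n − 2 = 1

Summary:
  λ = 2: algebraic multiplicity = 2, geometric multiplicity = 1
  λ = 5: algebraic multiplicity = 1, geometric multiplicity = 1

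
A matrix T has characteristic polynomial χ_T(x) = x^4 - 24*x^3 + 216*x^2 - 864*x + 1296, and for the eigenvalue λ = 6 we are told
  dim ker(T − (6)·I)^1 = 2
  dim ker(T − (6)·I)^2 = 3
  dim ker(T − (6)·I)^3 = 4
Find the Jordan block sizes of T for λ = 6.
Block sizes for λ = 6: [3, 1]

From the dimensions of kernels of powers, the number of Jordan blocks of size at least j is d_j − d_{j−1} where d_j = dim ker(N^j) (with d_0 = 0). Computing the differences gives [2, 1, 1].
The number of blocks of size exactly k is (#blocks of size ≥ k) − (#blocks of size ≥ k + 1), so the partition is: 1 block(s) of size 1, 1 block(s) of size 3.
In nonincreasing order the block sizes are [3, 1].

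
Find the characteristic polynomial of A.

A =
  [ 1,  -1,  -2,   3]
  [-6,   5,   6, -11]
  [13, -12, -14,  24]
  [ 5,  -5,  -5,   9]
x^4 - x^3 - 9*x^2 - 11*x - 4

Expanding det(x·I − A) (e.g. by cofactor expansion or by noting that A is similar to its Jordan form J, which has the same characteristic polynomial as A) gives
  χ_A(x) = x^4 - x^3 - 9*x^2 - 11*x - 4
which factors as (x - 4)*(x + 1)^3. The eigenvalues (with algebraic multiplicities) are λ = -1 with multiplicity 3, λ = 4 with multiplicity 1.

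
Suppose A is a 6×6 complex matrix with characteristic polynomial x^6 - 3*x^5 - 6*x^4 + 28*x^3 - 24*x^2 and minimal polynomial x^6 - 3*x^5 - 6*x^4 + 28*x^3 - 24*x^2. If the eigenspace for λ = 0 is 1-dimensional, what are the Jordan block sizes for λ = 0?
Block sizes for λ = 0: [2]

Step 1 — from the characteristic polynomial, algebraic multiplicity of λ = 0 is 2. From dim ker(A − (0)·I) = 1, there are exactly 1 Jordan blocks for λ = 0.
Step 2 — from the minimal polynomial, the factor (x − 0)^2 tells us the largest block for λ = 0 has size 2.
Step 3 — with total size 2, 1 blocks, and largest block 2, the block sizes (in nonincreasing order) are [2].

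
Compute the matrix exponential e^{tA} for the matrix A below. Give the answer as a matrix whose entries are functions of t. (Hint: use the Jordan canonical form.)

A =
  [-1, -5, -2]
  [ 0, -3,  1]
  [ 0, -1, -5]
e^{tA} =
  [exp(-t), t*exp(-4*t) - 2*exp(-t) + 2*exp(-4*t), t*exp(-4*t) - exp(-t) + exp(-4*t)]
  [0, t*exp(-4*t) + exp(-4*t), t*exp(-4*t)]
  [0, -t*exp(-4*t), -t*exp(-4*t) + exp(-4*t)]

Strategy: write A = P · J · P⁻¹ where J is a Jordan canonical form, so e^{tA} = P · e^{tJ} · P⁻¹, and e^{tJ} can be computed block-by-block.

A has Jordan form
J =
  [-4,  1,  0]
  [ 0, -4,  0]
  [ 0,  0, -1]
(up to reordering of blocks).

Per-block formulas:
  For a 2×2 Jordan block J_2(-4): exp(t · J_2(-4)) = e^(-4t)·(I + t·N), where N is the 2×2 nilpotent shift.
  For a 1×1 block at λ = -1: exp(t · [-1]) = [e^(-1t)].

After assembling e^{tJ} and conjugating by P, we get:

e^{tA} =
  [exp(-t), t*exp(-4*t) - 2*exp(-t) + 2*exp(-4*t), t*exp(-4*t) - exp(-t) + exp(-4*t)]
  [0, t*exp(-4*t) + exp(-4*t), t*exp(-4*t)]
  [0, -t*exp(-4*t), -t*exp(-4*t) + exp(-4*t)]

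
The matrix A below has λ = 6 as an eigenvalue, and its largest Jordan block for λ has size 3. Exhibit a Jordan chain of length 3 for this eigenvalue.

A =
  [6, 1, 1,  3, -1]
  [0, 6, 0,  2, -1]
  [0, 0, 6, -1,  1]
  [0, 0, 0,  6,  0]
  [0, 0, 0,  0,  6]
A Jordan chain for λ = 6 of length 3:
v_1 = (1, 0, 0, 0, 0)ᵀ
v_2 = (3, 2, -1, 0, 0)ᵀ
v_3 = (0, 0, 0, 1, 0)ᵀ

Let N = A − (6)·I. We want v_3 with N^3 v_3 = 0 but N^2 v_3 ≠ 0; then v_{j-1} := N · v_j for j = 3, …, 2.

Pick v_3 = (0, 0, 0, 1, 0)ᵀ.
Then v_2 = N · v_3 = (3, 2, -1, 0, 0)ᵀ.
Then v_1 = N · v_2 = (1, 0, 0, 0, 0)ᵀ.

Sanity check: (A − (6)·I) v_1 = (0, 0, 0, 0, 0)ᵀ = 0. ✓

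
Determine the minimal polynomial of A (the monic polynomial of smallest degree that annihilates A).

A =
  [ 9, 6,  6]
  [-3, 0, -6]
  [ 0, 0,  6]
x^2 - 9*x + 18

The characteristic polynomial is χ_A(x) = (x - 6)^2*(x - 3), so the eigenvalues are known. The minimal polynomial is
  m_A(x) = Π_λ (x − λ)^{k_λ}
where k_λ is the size of the *largest* Jordan block for λ (equivalently, the smallest k with (A − λI)^k v = 0 for every generalised eigenvector v of λ).

  λ = 3: largest Jordan block has size 1, contributing (x − 3)
  λ = 6: largest Jordan block has size 1, contributing (x − 6)

So m_A(x) = (x - 6)*(x - 3) = x^2 - 9*x + 18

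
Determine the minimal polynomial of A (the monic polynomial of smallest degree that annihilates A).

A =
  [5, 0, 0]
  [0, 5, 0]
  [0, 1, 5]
x^2 - 10*x + 25

The characteristic polynomial is χ_A(x) = (x - 5)^3, so the eigenvalues are known. The minimal polynomial is
  m_A(x) = Π_λ (x − λ)^{k_λ}
where k_λ is the size of the *largest* Jordan block for λ (equivalently, the smallest k with (A − λI)^k v = 0 for every generalised eigenvector v of λ).

  λ = 5: largest Jordan block has size 2, contributing (x − 5)^2

So m_A(x) = (x - 5)^2 = x^2 - 10*x + 25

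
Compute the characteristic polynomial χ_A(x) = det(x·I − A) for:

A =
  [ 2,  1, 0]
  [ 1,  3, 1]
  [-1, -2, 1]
x^3 - 6*x^2 + 12*x - 8

Expanding det(x·I − A) (e.g. by cofactor expansion or by noting that A is similar to its Jordan form J, which has the same characteristic polynomial as A) gives
  χ_A(x) = x^3 - 6*x^2 + 12*x - 8
which factors as (x - 2)^3. The eigenvalues (with algebraic multiplicities) are λ = 2 with multiplicity 3.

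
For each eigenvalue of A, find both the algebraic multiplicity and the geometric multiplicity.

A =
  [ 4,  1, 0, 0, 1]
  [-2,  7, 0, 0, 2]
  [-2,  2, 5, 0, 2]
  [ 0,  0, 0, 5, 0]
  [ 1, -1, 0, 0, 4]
λ = 5: alg = 5, geom = 4

Step 1 — factor the characteristic polynomial to read off the algebraic multiplicities:
  χ_A(x) = (x - 5)^5

Step 2 — compute geometric multiplicities via the rank-nullity identity g(λ) = n − rank(A − λI):
  rank(A − (5)·I) = 1, so dim ker(A − (5)·I) = n − 1 = 4

Summary:
  λ = 5: algebraic multiplicity = 5, geometric multiplicity = 4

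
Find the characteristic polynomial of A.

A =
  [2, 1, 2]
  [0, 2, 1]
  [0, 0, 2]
x^3 - 6*x^2 + 12*x - 8

Expanding det(x·I − A) (e.g. by cofactor expansion or by noting that A is similar to its Jordan form J, which has the same characteristic polynomial as A) gives
  χ_A(x) = x^3 - 6*x^2 + 12*x - 8
which factors as (x - 2)^3. The eigenvalues (with algebraic multiplicities) are λ = 2 with multiplicity 3.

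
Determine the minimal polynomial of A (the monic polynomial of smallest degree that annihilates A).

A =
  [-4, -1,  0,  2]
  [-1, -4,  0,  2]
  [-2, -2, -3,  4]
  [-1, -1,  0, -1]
x^2 + 6*x + 9

The characteristic polynomial is χ_A(x) = (x + 3)^4, so the eigenvalues are known. The minimal polynomial is
  m_A(x) = Π_λ (x − λ)^{k_λ}
where k_λ is the size of the *largest* Jordan block for λ (equivalently, the smallest k with (A − λI)^k v = 0 for every generalised eigenvector v of λ).

  λ = -3: largest Jordan block has size 2, contributing (x + 3)^2

So m_A(x) = (x + 3)^2 = x^2 + 6*x + 9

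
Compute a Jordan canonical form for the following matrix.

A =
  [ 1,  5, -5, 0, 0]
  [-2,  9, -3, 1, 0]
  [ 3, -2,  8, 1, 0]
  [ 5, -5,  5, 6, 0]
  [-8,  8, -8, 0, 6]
J_2(6) ⊕ J_2(6) ⊕ J_1(6)

The characteristic polynomial is
  det(x·I − A) = x^5 - 30*x^4 + 360*x^3 - 2160*x^2 + 6480*x - 7776 = (x - 6)^5

Eigenvalues and multiplicities (the geometric multiplicity of λ is n − rank(A − λI), which equals the number of Jordan blocks for λ):
  λ = 6: algebraic multiplicity = 5, geometric multiplicity = 3

Determining the block sizes for each eigenvalue:
  λ = 6: with am = 5 and gm = 3, the partition is not yet determined (e.g. several partitions of 5 into 3 parts exist). Let N = A − (6)·I. Computing rank(N^1) = 2, rank(N^2) = 0; the number of blocks of size ≥ j is rank(N^{j−1}) − rank(N^j), giving [3, 2]. So we have 2 block(s) of size 2, 1 block(s) of size 1 → block sizes [2, 2, 1]

Assembling the blocks gives a Jordan form
J =
  [6, 1, 0, 0, 0]
  [0, 6, 0, 0, 0]
  [0, 0, 6, 1, 0]
  [0, 0, 0, 6, 0]
  [0, 0, 0, 0, 6]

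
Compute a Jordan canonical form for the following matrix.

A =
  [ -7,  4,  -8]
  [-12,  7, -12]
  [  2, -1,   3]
J_2(1) ⊕ J_1(1)

The characteristic polynomial is
  det(x·I − A) = x^3 - 3*x^2 + 3*x - 1 = (x - 1)^3

Eigenvalues and multiplicities (the geometric multiplicity of λ is n − rank(A − λI), which equals the number of Jordan blocks for λ):
  λ = 1: algebraic multiplicity = 3, geometric multiplicity = 2

Determining the block sizes for each eigenvalue:
  λ = 1: 2 blocks summing to 3 forces exactly one block of size 2 and the rest size 1 → block sizes [2, 1]

Assembling the blocks gives a Jordan form
J =
  [1, 1, 0]
  [0, 1, 0]
  [0, 0, 1]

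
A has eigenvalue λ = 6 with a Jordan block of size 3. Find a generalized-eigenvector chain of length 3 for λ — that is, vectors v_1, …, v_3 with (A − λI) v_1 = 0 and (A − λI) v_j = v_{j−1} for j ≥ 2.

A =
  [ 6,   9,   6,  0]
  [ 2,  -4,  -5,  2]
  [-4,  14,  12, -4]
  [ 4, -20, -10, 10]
A Jordan chain for λ = 6 of length 3:
v_1 = (-6, 8, -12, 16)ᵀ
v_2 = (0, 2, -4, 4)ᵀ
v_3 = (1, 0, 0, 0)ᵀ

Let N = A − (6)·I. We want v_3 with N^3 v_3 = 0 but N^2 v_3 ≠ 0; then v_{j-1} := N · v_j for j = 3, …, 2.

Pick v_3 = (1, 0, 0, 0)ᵀ.
Then v_2 = N · v_3 = (0, 2, -4, 4)ᵀ.
Then v_1 = N · v_2 = (-6, 8, -12, 16)ᵀ.

Sanity check: (A − (6)·I) v_1 = (0, 0, 0, 0)ᵀ = 0. ✓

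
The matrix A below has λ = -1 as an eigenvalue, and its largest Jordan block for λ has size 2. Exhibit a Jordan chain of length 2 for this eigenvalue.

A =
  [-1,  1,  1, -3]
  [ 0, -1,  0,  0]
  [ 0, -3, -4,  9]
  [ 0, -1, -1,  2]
A Jordan chain for λ = -1 of length 2:
v_1 = (1, 0, -3, -1)ᵀ
v_2 = (0, 1, 0, 0)ᵀ

Let N = A − (-1)·I. We want v_2 with N^2 v_2 = 0 but N^1 v_2 ≠ 0; then v_{j-1} := N · v_j for j = 2, …, 2.

Pick v_2 = (0, 1, 0, 0)ᵀ.
Then v_1 = N · v_2 = (1, 0, -3, -1)ᵀ.

Sanity check: (A − (-1)·I) v_1 = (0, 0, 0, 0)ᵀ = 0. ✓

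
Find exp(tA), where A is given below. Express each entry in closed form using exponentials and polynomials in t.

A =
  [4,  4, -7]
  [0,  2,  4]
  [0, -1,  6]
e^{tA} =
  [exp(4*t), -t^2*exp(4*t)/2 + 4*t*exp(4*t), t^2*exp(4*t) - 7*t*exp(4*t)]
  [0, -2*t*exp(4*t) + exp(4*t), 4*t*exp(4*t)]
  [0, -t*exp(4*t), 2*t*exp(4*t) + exp(4*t)]

Strategy: write A = P · J · P⁻¹ where J is a Jordan canonical form, so e^{tA} = P · e^{tJ} · P⁻¹, and e^{tJ} can be computed block-by-block.

A has Jordan form
J =
  [4, 1, 0]
  [0, 4, 1]
  [0, 0, 4]
(up to reordering of blocks).

Per-block formulas:
  For a 3×3 Jordan block J_3(4): exp(t · J_3(4)) = e^(4t)·(I + t·N + (t^2/2)·N^2), where N is the 3×3 nilpotent shift.

After assembling e^{tJ} and conjugating by P, we get:

e^{tA} =
  [exp(4*t), -t^2*exp(4*t)/2 + 4*t*exp(4*t), t^2*exp(4*t) - 7*t*exp(4*t)]
  [0, -2*t*exp(4*t) + exp(4*t), 4*t*exp(4*t)]
  [0, -t*exp(4*t), 2*t*exp(4*t) + exp(4*t)]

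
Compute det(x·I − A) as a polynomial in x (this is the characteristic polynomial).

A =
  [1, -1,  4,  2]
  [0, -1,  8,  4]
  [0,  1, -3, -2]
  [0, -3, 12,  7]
x^4 - 4*x^3 + 6*x^2 - 4*x + 1

Expanding det(x·I − A) (e.g. by cofactor expansion or by noting that A is similar to its Jordan form J, which has the same characteristic polynomial as A) gives
  χ_A(x) = x^4 - 4*x^3 + 6*x^2 - 4*x + 1
which factors as (x - 1)^4. The eigenvalues (with algebraic multiplicities) are λ = 1 with multiplicity 4.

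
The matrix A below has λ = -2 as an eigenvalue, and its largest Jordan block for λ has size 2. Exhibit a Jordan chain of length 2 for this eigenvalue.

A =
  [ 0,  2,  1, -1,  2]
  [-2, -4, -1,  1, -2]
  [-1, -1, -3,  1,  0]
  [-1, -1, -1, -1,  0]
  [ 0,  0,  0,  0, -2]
A Jordan chain for λ = -2 of length 2:
v_1 = (2, -2, -1, -1, 0)ᵀ
v_2 = (1, 0, 0, 0, 0)ᵀ

Let N = A − (-2)·I. We want v_2 with N^2 v_2 = 0 but N^1 v_2 ≠ 0; then v_{j-1} := N · v_j for j = 2, …, 2.

Pick v_2 = (1, 0, 0, 0, 0)ᵀ.
Then v_1 = N · v_2 = (2, -2, -1, -1, 0)ᵀ.

Sanity check: (A − (-2)·I) v_1 = (0, 0, 0, 0, 0)ᵀ = 0. ✓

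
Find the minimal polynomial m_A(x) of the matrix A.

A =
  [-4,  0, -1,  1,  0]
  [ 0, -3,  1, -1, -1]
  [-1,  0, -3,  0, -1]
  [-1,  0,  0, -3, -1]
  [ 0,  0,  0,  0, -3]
x^3 + 10*x^2 + 33*x + 36

The characteristic polynomial is χ_A(x) = (x + 3)^4*(x + 4), so the eigenvalues are known. The minimal polynomial is
  m_A(x) = Π_λ (x − λ)^{k_λ}
where k_λ is the size of the *largest* Jordan block for λ (equivalently, the smallest k with (A − λI)^k v = 0 for every generalised eigenvector v of λ).

  λ = -4: largest Jordan block has size 1, contributing (x + 4)
  λ = -3: largest Jordan block has size 2, contributing (x + 3)^2

So m_A(x) = (x + 3)^2*(x + 4) = x^3 + 10*x^2 + 33*x + 36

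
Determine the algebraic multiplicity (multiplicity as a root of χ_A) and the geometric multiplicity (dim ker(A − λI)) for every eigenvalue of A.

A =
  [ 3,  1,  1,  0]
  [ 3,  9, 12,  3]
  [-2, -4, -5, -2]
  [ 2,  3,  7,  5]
λ = 3: alg = 4, geom = 2

Step 1 — factor the characteristic polynomial to read off the algebraic multiplicities:
  χ_A(x) = (x - 3)^4

Step 2 — compute geometric multiplicities via the rank-nullity identity g(λ) = n − rank(A − λI):
  rank(A − (3)·I) = 2, so dim ker(A − (3)·I) = n − 2 = 2

Summary:
  λ = 3: algebraic multiplicity = 4, geometric multiplicity = 2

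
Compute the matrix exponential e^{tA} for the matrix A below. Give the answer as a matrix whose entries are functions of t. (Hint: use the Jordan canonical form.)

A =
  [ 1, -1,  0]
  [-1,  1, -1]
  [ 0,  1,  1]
e^{tA} =
  [t^2*exp(t)/2 + exp(t), -t*exp(t), t^2*exp(t)/2]
  [-t*exp(t), exp(t), -t*exp(t)]
  [-t^2*exp(t)/2, t*exp(t), -t^2*exp(t)/2 + exp(t)]

Strategy: write A = P · J · P⁻¹ where J is a Jordan canonical form, so e^{tA} = P · e^{tJ} · P⁻¹, and e^{tJ} can be computed block-by-block.

A has Jordan form
J =
  [1, 1, 0]
  [0, 1, 1]
  [0, 0, 1]
(up to reordering of blocks).

Per-block formulas:
  For a 3×3 Jordan block J_3(1): exp(t · J_3(1)) = e^(1t)·(I + t·N + (t^2/2)·N^2), where N is the 3×3 nilpotent shift.

After assembling e^{tJ} and conjugating by P, we get:

e^{tA} =
  [t^2*exp(t)/2 + exp(t), -t*exp(t), t^2*exp(t)/2]
  [-t*exp(t), exp(t), -t*exp(t)]
  [-t^2*exp(t)/2, t*exp(t), -t^2*exp(t)/2 + exp(t)]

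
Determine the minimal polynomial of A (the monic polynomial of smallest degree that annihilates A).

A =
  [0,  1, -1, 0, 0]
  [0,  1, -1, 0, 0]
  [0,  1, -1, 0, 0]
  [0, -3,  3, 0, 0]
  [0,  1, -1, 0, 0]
x^2

The characteristic polynomial is χ_A(x) = x^5, so the eigenvalues are known. The minimal polynomial is
  m_A(x) = Π_λ (x − λ)^{k_λ}
where k_λ is the size of the *largest* Jordan block for λ (equivalently, the smallest k with (A − λI)^k v = 0 for every generalised eigenvector v of λ).

  λ = 0: largest Jordan block has size 2, contributing (x − 0)^2

So m_A(x) = x^2 = x^2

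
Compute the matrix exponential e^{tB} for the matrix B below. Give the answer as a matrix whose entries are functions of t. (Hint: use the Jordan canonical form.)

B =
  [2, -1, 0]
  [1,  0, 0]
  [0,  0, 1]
e^{tB} =
  [t*exp(t) + exp(t), -t*exp(t), 0]
  [t*exp(t), -t*exp(t) + exp(t), 0]
  [0, 0, exp(t)]

Strategy: write B = P · J · P⁻¹ where J is a Jordan canonical form, so e^{tB} = P · e^{tJ} · P⁻¹, and e^{tJ} can be computed block-by-block.

B has Jordan form
J =
  [1, 1, 0]
  [0, 1, 0]
  [0, 0, 1]
(up to reordering of blocks).

Per-block formulas:
  For a 1×1 block at λ = 1: exp(t · [1]) = [e^(1t)].
  For a 2×2 Jordan block J_2(1): exp(t · J_2(1)) = e^(1t)·(I + t·N), where N is the 2×2 nilpotent shift.

After assembling e^{tJ} and conjugating by P, we get:

e^{tB} =
  [t*exp(t) + exp(t), -t*exp(t), 0]
  [t*exp(t), -t*exp(t) + exp(t), 0]
  [0, 0, exp(t)]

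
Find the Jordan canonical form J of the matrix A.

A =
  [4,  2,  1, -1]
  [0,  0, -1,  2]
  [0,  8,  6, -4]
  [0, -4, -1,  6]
J_3(4) ⊕ J_1(4)

The characteristic polynomial is
  det(x·I − A) = x^4 - 16*x^3 + 96*x^2 - 256*x + 256 = (x - 4)^4

Eigenvalues and multiplicities (the geometric multiplicity of λ is n − rank(A − λI), which equals the number of Jordan blocks for λ):
  λ = 4: algebraic multiplicity = 4, geometric multiplicity = 2

Determining the block sizes for each eigenvalue:
  λ = 4: with am = 4 and gm = 2, the partition is not yet determined (e.g. several partitions of 4 into 2 parts exist). Let N = A − (4)·I. Computing rank(N^1) = 2, rank(N^2) = 1, rank(N^3) = 0; the number of blocks of size ≥ j is rank(N^{j−1}) − rank(N^j), giving [2, 1, 1]. So we have 1 block(s) of size 3, 1 block(s) of size 1 → block sizes [3, 1]

Assembling the blocks gives a Jordan form
J =
  [4, 1, 0, 0]
  [0, 4, 1, 0]
  [0, 0, 4, 0]
  [0, 0, 0, 4]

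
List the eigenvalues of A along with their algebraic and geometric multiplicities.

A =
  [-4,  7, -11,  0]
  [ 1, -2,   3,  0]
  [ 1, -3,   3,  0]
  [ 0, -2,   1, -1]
λ = -1: alg = 4, geom = 2

Step 1 — factor the characteristic polynomial to read off the algebraic multiplicities:
  χ_A(x) = (x + 1)^4

Step 2 — compute geometric multiplicities via the rank-nullity identity g(λ) = n − rank(A − λI):
  rank(A − (-1)·I) = 2, so dim ker(A − (-1)·I) = n − 2 = 2

Summary:
  λ = -1: algebraic multiplicity = 4, geometric multiplicity = 2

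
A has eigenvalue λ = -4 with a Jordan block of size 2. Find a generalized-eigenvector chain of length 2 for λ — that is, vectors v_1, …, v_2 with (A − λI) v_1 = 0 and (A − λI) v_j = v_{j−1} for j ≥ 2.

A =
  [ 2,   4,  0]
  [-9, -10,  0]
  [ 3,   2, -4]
A Jordan chain for λ = -4 of length 2:
v_1 = (6, -9, 3)ᵀ
v_2 = (1, 0, 0)ᵀ

Let N = A − (-4)·I. We want v_2 with N^2 v_2 = 0 but N^1 v_2 ≠ 0; then v_{j-1} := N · v_j for j = 2, …, 2.

Pick v_2 = (1, 0, 0)ᵀ.
Then v_1 = N · v_2 = (6, -9, 3)ᵀ.

Sanity check: (A − (-4)·I) v_1 = (0, 0, 0)ᵀ = 0. ✓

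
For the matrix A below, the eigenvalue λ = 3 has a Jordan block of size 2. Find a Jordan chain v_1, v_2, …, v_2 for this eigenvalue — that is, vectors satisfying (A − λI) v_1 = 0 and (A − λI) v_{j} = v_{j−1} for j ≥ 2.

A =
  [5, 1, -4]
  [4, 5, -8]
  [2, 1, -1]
A Jordan chain for λ = 3 of length 2:
v_1 = (2, 4, 2)ᵀ
v_2 = (1, 0, 0)ᵀ

Let N = A − (3)·I. We want v_2 with N^2 v_2 = 0 but N^1 v_2 ≠ 0; then v_{j-1} := N · v_j for j = 2, …, 2.

Pick v_2 = (1, 0, 0)ᵀ.
Then v_1 = N · v_2 = (2, 4, 2)ᵀ.

Sanity check: (A − (3)·I) v_1 = (0, 0, 0)ᵀ = 0. ✓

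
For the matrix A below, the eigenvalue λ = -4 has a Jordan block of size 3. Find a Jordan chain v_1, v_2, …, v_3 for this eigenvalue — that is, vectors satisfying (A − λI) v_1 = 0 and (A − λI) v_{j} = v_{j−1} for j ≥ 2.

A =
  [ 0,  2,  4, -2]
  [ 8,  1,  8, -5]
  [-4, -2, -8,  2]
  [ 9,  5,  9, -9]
A Jordan chain for λ = -4 of length 3:
v_1 = (-2, -5, 2, -5)ᵀ
v_2 = (4, 8, -4, 9)ᵀ
v_3 = (1, 0, 0, 0)ᵀ

Let N = A − (-4)·I. We want v_3 with N^3 v_3 = 0 but N^2 v_3 ≠ 0; then v_{j-1} := N · v_j for j = 3, …, 2.

Pick v_3 = (1, 0, 0, 0)ᵀ.
Then v_2 = N · v_3 = (4, 8, -4, 9)ᵀ.
Then v_1 = N · v_2 = (-2, -5, 2, -5)ᵀ.

Sanity check: (A − (-4)·I) v_1 = (0, 0, 0, 0)ᵀ = 0. ✓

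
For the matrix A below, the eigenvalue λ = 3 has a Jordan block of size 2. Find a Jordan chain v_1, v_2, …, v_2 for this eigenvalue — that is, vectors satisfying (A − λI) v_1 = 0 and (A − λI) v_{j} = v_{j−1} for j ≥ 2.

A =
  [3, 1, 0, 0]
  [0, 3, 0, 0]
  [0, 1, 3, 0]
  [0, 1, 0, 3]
A Jordan chain for λ = 3 of length 2:
v_1 = (1, 0, 1, 1)ᵀ
v_2 = (0, 1, 0, 0)ᵀ

Let N = A − (3)·I. We want v_2 with N^2 v_2 = 0 but N^1 v_2 ≠ 0; then v_{j-1} := N · v_j for j = 2, …, 2.

Pick v_2 = (0, 1, 0, 0)ᵀ.
Then v_1 = N · v_2 = (1, 0, 1, 1)ᵀ.

Sanity check: (A − (3)·I) v_1 = (0, 0, 0, 0)ᵀ = 0. ✓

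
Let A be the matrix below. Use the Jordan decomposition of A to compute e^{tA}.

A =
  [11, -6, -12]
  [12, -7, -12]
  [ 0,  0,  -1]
e^{tA} =
  [2*exp(5*t) - exp(-t), -exp(5*t) + exp(-t), -2*exp(5*t) + 2*exp(-t)]
  [2*exp(5*t) - 2*exp(-t), -exp(5*t) + 2*exp(-t), -2*exp(5*t) + 2*exp(-t)]
  [0, 0, exp(-t)]

Strategy: write A = P · J · P⁻¹ where J is a Jordan canonical form, so e^{tA} = P · e^{tJ} · P⁻¹, and e^{tJ} can be computed block-by-block.

A has Jordan form
J =
  [-1,  0, 0]
  [ 0, -1, 0]
  [ 0,  0, 5]
(up to reordering of blocks).

Per-block formulas:
  For a 1×1 block at λ = -1: exp(t · [-1]) = [e^(-1t)].
  For a 1×1 block at λ = 5: exp(t · [5]) = [e^(5t)].

After assembling e^{tJ} and conjugating by P, we get:

e^{tA} =
  [2*exp(5*t) - exp(-t), -exp(5*t) + exp(-t), -2*exp(5*t) + 2*exp(-t)]
  [2*exp(5*t) - 2*exp(-t), -exp(5*t) + 2*exp(-t), -2*exp(5*t) + 2*exp(-t)]
  [0, 0, exp(-t)]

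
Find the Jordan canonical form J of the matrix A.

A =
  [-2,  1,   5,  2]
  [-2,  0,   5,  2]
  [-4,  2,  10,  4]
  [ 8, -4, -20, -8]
J_3(0) ⊕ J_1(0)

The characteristic polynomial is
  det(x·I − A) = x^4

Eigenvalues and multiplicities (the geometric multiplicity of λ is n − rank(A − λI), which equals the number of Jordan blocks for λ):
  λ = 0: algebraic multiplicity = 4, geometric multiplicity = 2

Determining the block sizes for each eigenvalue:
  λ = 0: with am = 4 and gm = 2, the partition is not yet determined (e.g. several partitions of 4 into 2 parts exist). Let N = A − (0)·I. Computing rank(N^1) = 2, rank(N^2) = 1, rank(N^3) = 0; the number of blocks of size ≥ j is rank(N^{j−1}) − rank(N^j), giving [2, 1, 1]. So we have 1 block(s) of size 3, 1 block(s) of size 1 → block sizes [3, 1]

Assembling the blocks gives a Jordan form
J =
  [0, 1, 0, 0]
  [0, 0, 1, 0]
  [0, 0, 0, 0]
  [0, 0, 0, 0]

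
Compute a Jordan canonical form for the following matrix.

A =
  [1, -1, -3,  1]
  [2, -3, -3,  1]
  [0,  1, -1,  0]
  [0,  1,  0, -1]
J_3(-1) ⊕ J_1(-1)

The characteristic polynomial is
  det(x·I − A) = x^4 + 4*x^3 + 6*x^2 + 4*x + 1 = (x + 1)^4

Eigenvalues and multiplicities (the geometric multiplicity of λ is n − rank(A − λI), which equals the number of Jordan blocks for λ):
  λ = -1: algebraic multiplicity = 4, geometric multiplicity = 2

Determining the block sizes for each eigenvalue:
  λ = -1: with am = 4 and gm = 2, the partition is not yet determined (e.g. several partitions of 4 into 2 parts exist). Let N = A − (-1)·I. Computing rank(N^1) = 2, rank(N^2) = 1, rank(N^3) = 0; the number of blocks of size ≥ j is rank(N^{j−1}) − rank(N^j), giving [2, 1, 1]. So we have 1 block(s) of size 3, 1 block(s) of size 1 → block sizes [3, 1]

Assembling the blocks gives a Jordan form
J =
  [-1,  1,  0,  0]
  [ 0, -1,  1,  0]
  [ 0,  0, -1,  0]
  [ 0,  0,  0, -1]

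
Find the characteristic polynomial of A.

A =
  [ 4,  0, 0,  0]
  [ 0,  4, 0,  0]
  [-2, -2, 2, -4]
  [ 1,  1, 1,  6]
x^4 - 16*x^3 + 96*x^2 - 256*x + 256

Expanding det(x·I − A) (e.g. by cofactor expansion or by noting that A is similar to its Jordan form J, which has the same characteristic polynomial as A) gives
  χ_A(x) = x^4 - 16*x^3 + 96*x^2 - 256*x + 256
which factors as (x - 4)^4. The eigenvalues (with algebraic multiplicities) are λ = 4 with multiplicity 4.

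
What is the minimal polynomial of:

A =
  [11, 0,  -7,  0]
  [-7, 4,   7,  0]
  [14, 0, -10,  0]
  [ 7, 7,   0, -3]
x^2 - x - 12

The characteristic polynomial is χ_A(x) = (x - 4)^2*(x + 3)^2, so the eigenvalues are known. The minimal polynomial is
  m_A(x) = Π_λ (x − λ)^{k_λ}
where k_λ is the size of the *largest* Jordan block for λ (equivalently, the smallest k with (A − λI)^k v = 0 for every generalised eigenvector v of λ).

  λ = -3: largest Jordan block has size 1, contributing (x + 3)
  λ = 4: largest Jordan block has size 1, contributing (x − 4)

So m_A(x) = (x - 4)*(x + 3) = x^2 - x - 12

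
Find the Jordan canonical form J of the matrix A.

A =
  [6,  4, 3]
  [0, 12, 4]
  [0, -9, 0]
J_3(6)

The characteristic polynomial is
  det(x·I − A) = x^3 - 18*x^2 + 108*x - 216 = (x - 6)^3

Eigenvalues and multiplicities (the geometric multiplicity of λ is n − rank(A − λI), which equals the number of Jordan blocks for λ):
  λ = 6: algebraic multiplicity = 3, geometric multiplicity = 1

Determining the block sizes for each eigenvalue:
  λ = 6: one block (gm = 1), so the single block has size am = 3 → block sizes [3]

Assembling the blocks gives a Jordan form
J =
  [6, 1, 0]
  [0, 6, 1]
  [0, 0, 6]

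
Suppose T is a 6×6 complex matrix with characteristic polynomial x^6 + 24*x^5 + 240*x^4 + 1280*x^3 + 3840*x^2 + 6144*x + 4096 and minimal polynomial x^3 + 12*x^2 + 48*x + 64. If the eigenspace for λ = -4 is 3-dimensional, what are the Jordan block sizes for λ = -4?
Block sizes for λ = -4: [3, 2, 1]

Step 1 — from the characteristic polynomial, algebraic multiplicity of λ = -4 is 6. From dim ker(T − (-4)·I) = 3, there are exactly 3 Jordan blocks for λ = -4.
Step 2 — from the minimal polynomial, the factor (x + 4)^3 tells us the largest block for λ = -4 has size 3.
Step 3 — with total size 6, 3 blocks, and largest block 3, the block sizes (in nonincreasing order) are [3, 2, 1].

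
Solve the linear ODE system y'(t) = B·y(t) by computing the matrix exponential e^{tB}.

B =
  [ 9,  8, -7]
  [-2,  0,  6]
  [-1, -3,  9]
e^{tB} =
  [3*t*exp(6*t) + exp(6*t), -3*t^2*exp(6*t)/2 + 8*t*exp(6*t), 3*t^2*exp(6*t) - 7*t*exp(6*t)]
  [-2*t*exp(6*t), t^2*exp(6*t) - 6*t*exp(6*t) + exp(6*t), -2*t^2*exp(6*t) + 6*t*exp(6*t)]
  [-t*exp(6*t), t^2*exp(6*t)/2 - 3*t*exp(6*t), -t^2*exp(6*t) + 3*t*exp(6*t) + exp(6*t)]

Strategy: write B = P · J · P⁻¹ where J is a Jordan canonical form, so e^{tB} = P · e^{tJ} · P⁻¹, and e^{tJ} can be computed block-by-block.

B has Jordan form
J =
  [6, 1, 0]
  [0, 6, 1]
  [0, 0, 6]
(up to reordering of blocks).

Per-block formulas:
  For a 3×3 Jordan block J_3(6): exp(t · J_3(6)) = e^(6t)·(I + t·N + (t^2/2)·N^2), where N is the 3×3 nilpotent shift.

After assembling e^{tJ} and conjugating by P, we get:

e^{tB} =
  [3*t*exp(6*t) + exp(6*t), -3*t^2*exp(6*t)/2 + 8*t*exp(6*t), 3*t^2*exp(6*t) - 7*t*exp(6*t)]
  [-2*t*exp(6*t), t^2*exp(6*t) - 6*t*exp(6*t) + exp(6*t), -2*t^2*exp(6*t) + 6*t*exp(6*t)]
  [-t*exp(6*t), t^2*exp(6*t)/2 - 3*t*exp(6*t), -t^2*exp(6*t) + 3*t*exp(6*t) + exp(6*t)]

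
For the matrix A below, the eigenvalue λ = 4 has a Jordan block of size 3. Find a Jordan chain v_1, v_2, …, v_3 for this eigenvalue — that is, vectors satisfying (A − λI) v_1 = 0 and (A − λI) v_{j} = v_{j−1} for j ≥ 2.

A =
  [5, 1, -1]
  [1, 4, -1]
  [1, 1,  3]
A Jordan chain for λ = 4 of length 3:
v_1 = (1, 0, 1)ᵀ
v_2 = (1, 1, 1)ᵀ
v_3 = (1, 0, 0)ᵀ

Let N = A − (4)·I. We want v_3 with N^3 v_3 = 0 but N^2 v_3 ≠ 0; then v_{j-1} := N · v_j for j = 3, …, 2.

Pick v_3 = (1, 0, 0)ᵀ.
Then v_2 = N · v_3 = (1, 1, 1)ᵀ.
Then v_1 = N · v_2 = (1, 0, 1)ᵀ.

Sanity check: (A − (4)·I) v_1 = (0, 0, 0)ᵀ = 0. ✓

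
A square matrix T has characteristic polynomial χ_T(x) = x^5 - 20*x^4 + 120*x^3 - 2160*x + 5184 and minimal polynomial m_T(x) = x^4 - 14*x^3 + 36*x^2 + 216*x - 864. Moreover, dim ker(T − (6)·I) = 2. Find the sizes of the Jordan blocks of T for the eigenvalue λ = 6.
Block sizes for λ = 6: [3, 1]

Step 1 — from the characteristic polynomial, algebraic multiplicity of λ = 6 is 4. From dim ker(T − (6)·I) = 2, there are exactly 2 Jordan blocks for λ = 6.
Step 2 — from the minimal polynomial, the factor (x − 6)^3 tells us the largest block for λ = 6 has size 3.
Step 3 — with total size 4, 2 blocks, and largest block 3, the block sizes (in nonincreasing order) are [3, 1].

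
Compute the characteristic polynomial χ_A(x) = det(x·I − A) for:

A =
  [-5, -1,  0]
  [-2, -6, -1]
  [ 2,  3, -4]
x^3 + 15*x^2 + 75*x + 125

Expanding det(x·I − A) (e.g. by cofactor expansion or by noting that A is similar to its Jordan form J, which has the same characteristic polynomial as A) gives
  χ_A(x) = x^3 + 15*x^2 + 75*x + 125
which factors as (x + 5)^3. The eigenvalues (with algebraic multiplicities) are λ = -5 with multiplicity 3.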